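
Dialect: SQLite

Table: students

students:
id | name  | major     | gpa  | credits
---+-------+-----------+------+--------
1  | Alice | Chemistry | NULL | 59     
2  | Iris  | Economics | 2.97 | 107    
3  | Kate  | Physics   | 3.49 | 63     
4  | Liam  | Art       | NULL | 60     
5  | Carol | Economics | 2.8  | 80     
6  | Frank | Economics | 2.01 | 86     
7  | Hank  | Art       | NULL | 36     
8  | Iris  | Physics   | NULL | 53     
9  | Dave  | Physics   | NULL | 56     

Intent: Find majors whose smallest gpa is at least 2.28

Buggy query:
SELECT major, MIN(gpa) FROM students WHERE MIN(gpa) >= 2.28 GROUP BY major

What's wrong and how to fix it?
Bug: Aggregates like MIN are computed per group after WHERE runs

Fix: Use HAVING for the per-group MIN condition

Corrected query:
SELECT major, MIN(gpa) FROM students GROUP BY major HAVING MIN(gpa) >= 2.28

Result:
major   | MIN(gpa)
--------+---------
Physics | 3.49    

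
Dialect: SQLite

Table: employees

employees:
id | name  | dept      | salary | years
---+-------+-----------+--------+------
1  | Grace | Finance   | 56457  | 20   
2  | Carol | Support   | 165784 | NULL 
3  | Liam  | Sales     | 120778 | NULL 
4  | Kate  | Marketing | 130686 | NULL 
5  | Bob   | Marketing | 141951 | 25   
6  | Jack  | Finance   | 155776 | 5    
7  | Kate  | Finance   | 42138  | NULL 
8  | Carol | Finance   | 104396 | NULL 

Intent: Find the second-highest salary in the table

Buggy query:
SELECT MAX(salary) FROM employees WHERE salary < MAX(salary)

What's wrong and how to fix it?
Bug: The inner MAX is an aggregate inside WHERE, which is not allowed

Fix: Compute the overall MAX in a subquery, then take MAX of rows below it

Corrected query:
SELECT MAX(salary) FROM employees WHERE salary < (SELECT MAX(salary) FROM employees)

Result:
MAX(salary)
-----------
155776     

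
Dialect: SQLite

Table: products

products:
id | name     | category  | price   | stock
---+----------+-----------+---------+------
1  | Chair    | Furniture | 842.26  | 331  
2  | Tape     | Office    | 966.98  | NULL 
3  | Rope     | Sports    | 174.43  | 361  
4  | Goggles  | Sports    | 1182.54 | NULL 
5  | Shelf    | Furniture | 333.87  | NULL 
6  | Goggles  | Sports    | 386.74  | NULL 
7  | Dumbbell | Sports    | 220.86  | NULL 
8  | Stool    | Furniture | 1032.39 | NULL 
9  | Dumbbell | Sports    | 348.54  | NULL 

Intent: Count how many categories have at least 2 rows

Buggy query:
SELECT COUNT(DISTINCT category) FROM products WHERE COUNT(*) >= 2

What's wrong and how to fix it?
Bug: WHERE filters individual rows, not groups, so a group-level COUNT is invalid there

Fix: Use a subquery that GROUPs and filters with HAVING, then count its rows

Corrected query:
SELECT COUNT(*) FROM (SELECT category FROM products GROUP BY category HAVING COUNT(*) >= 2)

Result:
COUNT(*)
--------
2       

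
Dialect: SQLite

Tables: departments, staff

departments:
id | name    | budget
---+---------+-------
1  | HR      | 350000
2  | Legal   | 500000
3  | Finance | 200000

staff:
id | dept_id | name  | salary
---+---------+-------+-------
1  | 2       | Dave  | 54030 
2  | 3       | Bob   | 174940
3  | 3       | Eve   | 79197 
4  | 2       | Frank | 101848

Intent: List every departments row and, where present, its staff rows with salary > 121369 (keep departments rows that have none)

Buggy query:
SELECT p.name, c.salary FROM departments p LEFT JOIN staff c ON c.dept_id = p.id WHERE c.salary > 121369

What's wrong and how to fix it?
Bug: Filtering c.salary in WHERE discards the NULL rows produced by LEFT JOIN, turning it into an inner join

Fix: Move the right-table condition into the ON clause so unmatched parents are kept

Corrected query:
SELECT p.name, c.salary FROM departments p LEFT JOIN staff c ON c.dept_id = p.id AND c.salary > 121369

Result:
name    | salary
--------+-------
HR      | NULL  
Legal   | NULL  
Finance | 174940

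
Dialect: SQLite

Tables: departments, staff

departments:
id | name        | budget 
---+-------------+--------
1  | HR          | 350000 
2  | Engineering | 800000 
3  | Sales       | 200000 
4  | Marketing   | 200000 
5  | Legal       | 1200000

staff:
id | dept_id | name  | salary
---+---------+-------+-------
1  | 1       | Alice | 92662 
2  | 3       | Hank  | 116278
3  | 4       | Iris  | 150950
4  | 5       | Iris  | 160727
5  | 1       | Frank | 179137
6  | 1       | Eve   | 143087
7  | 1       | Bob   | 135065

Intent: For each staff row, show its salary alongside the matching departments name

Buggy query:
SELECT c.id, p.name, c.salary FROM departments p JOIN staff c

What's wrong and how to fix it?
Bug: JOIN with no ON clause produces a cartesian product; every staff row pairs with every departments row

Fix: Add ON c.dept_id = p.id to the JOIN

Corrected query:
SELECT c.id, p.name, c.salary FROM departments p JOIN staff c ON c.dept_id = p.id

Result:
id | name      | salary
---+-----------+-------
1  | HR        | 92662 
2  | Sales     | 116278
3  | Marketing | 150950
4  | Legal     | 160727
5  | HR        | 179137
6  | HR        | 143087
7  | HR        | 135065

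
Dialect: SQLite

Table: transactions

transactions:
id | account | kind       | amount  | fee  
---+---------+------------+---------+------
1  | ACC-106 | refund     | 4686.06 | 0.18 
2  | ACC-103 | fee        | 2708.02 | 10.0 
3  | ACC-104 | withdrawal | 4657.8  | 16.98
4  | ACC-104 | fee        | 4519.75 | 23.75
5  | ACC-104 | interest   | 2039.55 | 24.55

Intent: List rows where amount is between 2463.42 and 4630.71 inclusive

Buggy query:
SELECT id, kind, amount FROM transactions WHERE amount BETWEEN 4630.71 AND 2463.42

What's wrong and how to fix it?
Bug: The bounds are reversed; BETWEEN a AND b requires a <= b to match anything

Fix: Swap the bounds so the smaller value comes first

Corrected query:
SELECT id, kind, amount FROM transactions WHERE amount BETWEEN 2463.42 AND 4630.71

Result:
id | kind | amount 
---+------+--------
2  | fee  | 2708.02
4  | fee  | 4519.75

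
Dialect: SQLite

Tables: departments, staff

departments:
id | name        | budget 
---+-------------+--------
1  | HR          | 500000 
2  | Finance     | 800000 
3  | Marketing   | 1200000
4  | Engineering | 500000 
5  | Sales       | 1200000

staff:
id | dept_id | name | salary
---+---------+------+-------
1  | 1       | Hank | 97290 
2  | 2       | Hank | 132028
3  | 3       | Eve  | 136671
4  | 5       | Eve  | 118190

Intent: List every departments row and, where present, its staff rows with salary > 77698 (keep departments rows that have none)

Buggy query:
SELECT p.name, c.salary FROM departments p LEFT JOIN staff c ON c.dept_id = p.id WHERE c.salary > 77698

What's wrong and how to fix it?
Bug: Filtering c.salary in WHERE discards the NULL rows produced by LEFT JOIN, turning it into an inner join

Fix: Move the right-table condition into the ON clause so unmatched parents are kept

Corrected query:
SELECT p.name, c.salary FROM departments p LEFT JOIN staff c ON c.dept_id = p.id AND c.salary > 77698

Result:
name        | salary
------------+-------
HR          | 97290 
Finance     | 132028
Marketing   | 136671
Engineering | NULL  
Sales       | 118190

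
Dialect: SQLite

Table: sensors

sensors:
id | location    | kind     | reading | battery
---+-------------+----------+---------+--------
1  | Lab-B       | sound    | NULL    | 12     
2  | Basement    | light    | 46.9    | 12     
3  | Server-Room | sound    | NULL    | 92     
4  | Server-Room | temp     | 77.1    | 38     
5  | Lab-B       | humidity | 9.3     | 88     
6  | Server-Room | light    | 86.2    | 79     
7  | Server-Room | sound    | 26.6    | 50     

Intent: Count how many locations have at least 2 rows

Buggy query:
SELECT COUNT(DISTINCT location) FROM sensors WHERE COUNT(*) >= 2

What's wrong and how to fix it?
Bug: COUNT(*) cannot appear in WHERE; the per-group count doesn't exist yet

Fix: Group first with HAVING COUNT(*) >= 2, then COUNT the resulting groups

Corrected query:
SELECT COUNT(*) FROM (SELECT location FROM sensors GROUP BY location HAVING COUNT(*) >= 2)

Result:
COUNT(*)
--------
2       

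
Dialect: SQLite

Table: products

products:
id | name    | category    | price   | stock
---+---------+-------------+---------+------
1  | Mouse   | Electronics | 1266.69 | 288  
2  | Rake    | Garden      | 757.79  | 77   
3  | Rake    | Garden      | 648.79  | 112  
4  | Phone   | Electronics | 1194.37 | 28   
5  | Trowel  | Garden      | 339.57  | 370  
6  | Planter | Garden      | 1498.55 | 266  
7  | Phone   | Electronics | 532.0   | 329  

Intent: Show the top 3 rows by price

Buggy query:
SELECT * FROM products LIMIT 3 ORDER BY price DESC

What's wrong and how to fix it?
Bug: LIMIT must come after ORDER BY

Fix: Sort with ORDER BY, then apply LIMIT

Corrected query:
SELECT * FROM products ORDER BY price DESC LIMIT 3

Result:
id | name    | category    | price   | stock
---+---------+-------------+---------+------
6  | Planter | Garden      | 1498.55 | 266  
1  | Mouse   | Electronics | 1266.69 | 288  
4  | Phone   | Electronics | 1194.37 | 28   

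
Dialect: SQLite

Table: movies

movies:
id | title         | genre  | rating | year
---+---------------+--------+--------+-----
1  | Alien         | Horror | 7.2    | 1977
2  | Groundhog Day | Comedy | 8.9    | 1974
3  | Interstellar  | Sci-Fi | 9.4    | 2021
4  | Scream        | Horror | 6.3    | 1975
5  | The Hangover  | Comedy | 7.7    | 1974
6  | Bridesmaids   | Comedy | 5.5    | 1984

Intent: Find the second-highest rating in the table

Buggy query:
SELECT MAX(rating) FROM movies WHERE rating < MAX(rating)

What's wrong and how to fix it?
Bug: The inner MAX is an aggregate inside WHERE, which is not allowed

Fix: Compute the overall MAX in a subquery, then take MAX of rows below it

Corrected query:
SELECT MAX(rating) FROM movies WHERE rating < (SELECT MAX(rating) FROM movies)

Result:
MAX(rating)
-----------
8.9        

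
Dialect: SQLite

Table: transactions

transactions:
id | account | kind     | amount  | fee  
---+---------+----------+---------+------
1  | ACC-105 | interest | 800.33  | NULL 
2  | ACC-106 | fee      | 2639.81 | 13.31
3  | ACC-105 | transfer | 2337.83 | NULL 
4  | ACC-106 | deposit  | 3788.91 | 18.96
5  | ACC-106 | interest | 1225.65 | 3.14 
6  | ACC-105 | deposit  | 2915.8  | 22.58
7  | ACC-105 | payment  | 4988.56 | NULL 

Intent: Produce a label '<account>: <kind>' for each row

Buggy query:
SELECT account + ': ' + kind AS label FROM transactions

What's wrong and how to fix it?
Bug: SQLite uses || for string concatenation; + coerces text to numbers (yielding 0)

Fix: Use the || operator for string concatenation

Corrected query:
SELECT account || ': ' || kind AS label FROM transactions

Result:
label            
-----------------
ACC-105: interest
ACC-106: fee     
ACC-105: transfer
ACC-106: deposit 
ACC-106: interest
ACC-105: deposit 
ACC-105: payment 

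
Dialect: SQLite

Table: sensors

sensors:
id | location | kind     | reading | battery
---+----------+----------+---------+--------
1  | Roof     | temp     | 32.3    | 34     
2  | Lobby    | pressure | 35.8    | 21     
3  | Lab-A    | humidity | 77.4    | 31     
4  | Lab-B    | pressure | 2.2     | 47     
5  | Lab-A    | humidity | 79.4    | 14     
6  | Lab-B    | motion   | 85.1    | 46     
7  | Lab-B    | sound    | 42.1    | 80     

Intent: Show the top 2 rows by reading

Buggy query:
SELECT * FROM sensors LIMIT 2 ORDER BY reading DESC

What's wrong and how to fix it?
Bug: ORDER BY cannot follow LIMIT; LIMIT is the final clause

Fix: Swap the clauses: ORDER BY first, then LIMIT

Corrected query:
SELECT * FROM sensors ORDER BY reading DESC LIMIT 2

Result:
id | location | kind     | reading | battery
---+----------+----------+---------+--------
6  | Lab-B    | motion   | 85.1    | 46     
5  | Lab-A    | humidity | 79.4    | 14     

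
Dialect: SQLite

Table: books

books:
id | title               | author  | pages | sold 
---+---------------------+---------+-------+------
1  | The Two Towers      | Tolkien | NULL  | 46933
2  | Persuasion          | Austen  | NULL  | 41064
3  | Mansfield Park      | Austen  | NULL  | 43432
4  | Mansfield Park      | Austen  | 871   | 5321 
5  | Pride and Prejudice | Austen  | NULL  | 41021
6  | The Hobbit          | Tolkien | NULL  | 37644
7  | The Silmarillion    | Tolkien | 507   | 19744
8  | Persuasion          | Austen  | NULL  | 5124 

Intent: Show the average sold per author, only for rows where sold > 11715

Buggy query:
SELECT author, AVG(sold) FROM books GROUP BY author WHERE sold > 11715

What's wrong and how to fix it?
Bug: Row-level WHERE must come before GROUP BY in the clause order

Fix: Place WHERE between FROM and GROUP BY

Corrected query:
SELECT author, AVG(sold) FROM books WHERE sold > 11715 GROUP BY author

Result:
author  | AVG(sold)   
--------+-------------
Austen  | 41839       
Tolkien | 34773.666667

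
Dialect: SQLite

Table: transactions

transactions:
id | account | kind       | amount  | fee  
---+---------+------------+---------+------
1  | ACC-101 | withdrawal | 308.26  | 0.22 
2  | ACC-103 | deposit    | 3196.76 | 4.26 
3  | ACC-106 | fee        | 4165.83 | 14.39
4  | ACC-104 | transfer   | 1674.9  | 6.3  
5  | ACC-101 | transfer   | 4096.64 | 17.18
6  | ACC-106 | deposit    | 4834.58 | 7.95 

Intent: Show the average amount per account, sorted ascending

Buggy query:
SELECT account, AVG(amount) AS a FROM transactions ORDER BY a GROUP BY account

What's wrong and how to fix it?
Bug: GROUP BY must precede ORDER BY

Fix: Reorder: SELECT … FROM … GROUP BY … ORDER BY …

Corrected query:
SELECT account, AVG(amount) AS a FROM transactions GROUP BY account ORDER BY a

Result:
account | a       
--------+---------
ACC-104 | 1674.9  
ACC-101 | 2202.45 
ACC-103 | 3196.76 
ACC-106 | 4500.205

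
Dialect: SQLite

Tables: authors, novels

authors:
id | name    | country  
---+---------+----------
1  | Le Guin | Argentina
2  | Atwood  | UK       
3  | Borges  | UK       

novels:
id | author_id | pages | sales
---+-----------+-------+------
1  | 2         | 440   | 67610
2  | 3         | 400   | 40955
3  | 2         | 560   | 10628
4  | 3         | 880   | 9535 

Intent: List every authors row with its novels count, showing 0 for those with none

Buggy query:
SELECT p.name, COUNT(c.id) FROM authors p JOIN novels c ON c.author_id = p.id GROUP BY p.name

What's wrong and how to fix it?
Bug: An inner join excludes parents with zero children

Fix: Use LEFT JOIN so parents without children still appear (COUNT(c.id) gives 0)

Corrected query:
SELECT p.name, COUNT(c.id) FROM authors p LEFT JOIN novels c ON c.author_id = p.id GROUP BY p.name

Result:
name    | COUNT(c.id)
--------+------------
Atwood  | 2          
Borges  | 2          
Le Guin | 0          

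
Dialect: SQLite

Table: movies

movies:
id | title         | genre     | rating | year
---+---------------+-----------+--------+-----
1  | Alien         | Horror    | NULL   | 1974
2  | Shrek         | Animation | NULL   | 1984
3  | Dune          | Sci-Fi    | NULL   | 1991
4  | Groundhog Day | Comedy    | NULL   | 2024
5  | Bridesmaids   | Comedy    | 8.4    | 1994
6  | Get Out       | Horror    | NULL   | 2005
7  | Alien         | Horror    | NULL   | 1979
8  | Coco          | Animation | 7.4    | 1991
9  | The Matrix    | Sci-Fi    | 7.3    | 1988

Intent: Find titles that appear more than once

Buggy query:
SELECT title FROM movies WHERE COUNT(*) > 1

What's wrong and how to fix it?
Bug: COUNT(*) is an aggregate and cannot be used in WHERE

Fix: GROUP BY title, then filter groups with HAVING COUNT(*) > 1

Corrected query:
SELECT title FROM movies GROUP BY title HAVING COUNT(*) > 1

Result:
title
-----
Alien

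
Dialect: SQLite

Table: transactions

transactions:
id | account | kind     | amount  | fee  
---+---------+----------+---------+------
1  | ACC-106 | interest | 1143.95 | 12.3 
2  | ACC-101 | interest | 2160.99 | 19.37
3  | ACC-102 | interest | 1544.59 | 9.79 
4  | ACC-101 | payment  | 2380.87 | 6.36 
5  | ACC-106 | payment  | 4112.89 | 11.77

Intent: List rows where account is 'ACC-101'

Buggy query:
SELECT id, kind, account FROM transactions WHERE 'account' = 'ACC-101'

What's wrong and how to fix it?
Bug: 'account' in single quotes is a string literal, not the column; the comparison is literal-vs-literal and never true

Fix: Remove the quotes around the column name (or use double quotes for an identifier)

Corrected query:
SELECT id, kind, account FROM transactions WHERE account = 'ACC-101'

Result:
id | kind     | account
---+----------+--------
2  | interest | ACC-101
4  | payment  | ACC-101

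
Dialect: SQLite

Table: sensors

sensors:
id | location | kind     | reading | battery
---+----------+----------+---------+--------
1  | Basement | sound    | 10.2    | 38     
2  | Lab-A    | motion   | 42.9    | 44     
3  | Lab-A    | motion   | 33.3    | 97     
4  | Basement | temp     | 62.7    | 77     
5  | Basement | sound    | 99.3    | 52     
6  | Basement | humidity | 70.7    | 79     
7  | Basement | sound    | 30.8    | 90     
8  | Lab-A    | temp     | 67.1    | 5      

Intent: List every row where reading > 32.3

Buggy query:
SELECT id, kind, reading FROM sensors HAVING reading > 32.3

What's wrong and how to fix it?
Bug: HAVING filters the output of aggregation, but this query has no GROUP BY and no aggregate functions, so SQLite rejects it (HAVING clause on a non-aggregate query); the condition here is per row

Fix: Use WHERE for row-level filtering

Corrected query:
SELECT id, kind, reading FROM sensors WHERE reading > 32.3

Result:
id | kind     | reading
---+----------+--------
2  | motion   | 42.9   
3  | motion   | 33.3   
4  | temp     | 62.7   
5  | sound    | 99.3   
6  | humidity | 70.7   
8  | temp     | 67.1   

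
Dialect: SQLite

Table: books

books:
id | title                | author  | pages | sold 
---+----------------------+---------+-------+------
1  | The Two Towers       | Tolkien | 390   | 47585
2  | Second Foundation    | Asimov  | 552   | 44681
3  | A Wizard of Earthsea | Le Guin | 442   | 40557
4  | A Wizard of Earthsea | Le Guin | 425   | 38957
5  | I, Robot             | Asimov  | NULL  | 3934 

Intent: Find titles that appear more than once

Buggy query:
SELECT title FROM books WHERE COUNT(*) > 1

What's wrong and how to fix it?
Bug: COUNT(*) is an aggregate and cannot be used in WHERE

Fix: Group first, then use HAVING for the count condition

Corrected query:
SELECT title FROM books GROUP BY title HAVING COUNT(*) > 1

Result:
title               
--------------------
A Wizard of Earthsea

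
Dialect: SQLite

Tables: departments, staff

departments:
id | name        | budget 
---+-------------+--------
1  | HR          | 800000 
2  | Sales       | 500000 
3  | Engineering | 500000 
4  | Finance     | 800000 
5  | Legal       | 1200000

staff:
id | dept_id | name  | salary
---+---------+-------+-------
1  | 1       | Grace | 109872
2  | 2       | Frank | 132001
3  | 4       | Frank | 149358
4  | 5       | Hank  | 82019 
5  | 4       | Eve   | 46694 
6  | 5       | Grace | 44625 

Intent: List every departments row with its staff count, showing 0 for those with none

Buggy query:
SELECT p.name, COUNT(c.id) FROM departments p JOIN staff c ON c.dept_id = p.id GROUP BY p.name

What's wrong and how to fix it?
Bug: INNER JOIN drops departments rows that have no matching staff rows

Fix: Use LEFT JOIN so parents without children still appear (COUNT(c.id) gives 0)

Corrected query:
SELECT p.name, COUNT(c.id) FROM departments p LEFT JOIN staff c ON c.dept_id = p.id GROUP BY p.name

Result:
name        | COUNT(c.id)
------------+------------
Engineering | 0          
Finance     | 2          
HR          | 1          
Legal       | 2          
Sales       | 1          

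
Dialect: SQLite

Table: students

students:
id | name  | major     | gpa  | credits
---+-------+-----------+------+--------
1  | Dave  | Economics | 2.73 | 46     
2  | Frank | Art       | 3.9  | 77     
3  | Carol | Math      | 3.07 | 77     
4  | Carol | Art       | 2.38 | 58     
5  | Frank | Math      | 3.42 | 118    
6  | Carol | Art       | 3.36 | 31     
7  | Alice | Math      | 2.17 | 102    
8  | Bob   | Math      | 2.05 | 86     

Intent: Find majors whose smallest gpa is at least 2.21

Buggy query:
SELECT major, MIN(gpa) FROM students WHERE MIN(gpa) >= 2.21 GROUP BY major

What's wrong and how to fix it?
Bug: Aggregates like MIN are computed per group after WHERE runs

Fix: Replace WHERE with HAVING after the GROUP BY

Corrected query:
SELECT major, MIN(gpa) FROM students GROUP BY major HAVING MIN(gpa) >= 2.21

Result:
major     | MIN(gpa)
----------+---------
Art       | 2.38    
Economics | 2.73    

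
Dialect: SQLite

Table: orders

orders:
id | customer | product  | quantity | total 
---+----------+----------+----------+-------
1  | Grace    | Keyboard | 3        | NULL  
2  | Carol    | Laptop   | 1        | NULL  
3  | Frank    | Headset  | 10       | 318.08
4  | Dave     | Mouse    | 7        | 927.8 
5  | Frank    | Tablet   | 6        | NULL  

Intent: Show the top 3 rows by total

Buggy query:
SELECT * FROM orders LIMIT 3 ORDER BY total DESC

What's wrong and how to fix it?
Bug: LIMIT must come after ORDER BY

Fix: Swap the clauses: ORDER BY first, then LIMIT

Corrected query:
SELECT * FROM orders ORDER BY total DESC LIMIT 3

Result:
id | customer | product  | quantity | total 
---+----------+----------+----------+-------
4  | Dave     | Mouse    | 7        | 927.8 
3  | Frank    | Headset  | 10       | 318.08
1  | Grace    | Keyboard | 3        | NULL  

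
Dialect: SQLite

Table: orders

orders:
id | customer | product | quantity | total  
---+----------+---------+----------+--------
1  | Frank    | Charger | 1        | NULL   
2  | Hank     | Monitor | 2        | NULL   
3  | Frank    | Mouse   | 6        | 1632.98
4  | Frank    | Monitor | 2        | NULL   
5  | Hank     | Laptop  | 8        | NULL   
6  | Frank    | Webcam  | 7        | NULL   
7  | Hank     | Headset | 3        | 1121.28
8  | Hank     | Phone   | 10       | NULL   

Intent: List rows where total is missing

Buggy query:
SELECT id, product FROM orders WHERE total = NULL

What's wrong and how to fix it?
Bug: Comparing to NULL with '=' never matches; NULL = NULL is unknown, not true

Fix: Replace '= NULL' with 'IS NULL'

Corrected query:
SELECT id, product FROM orders WHERE total IS NULL

Result:
id | product
---+--------
1  | Charger
2  | Monitor
4  | Monitor
5  | Laptop 
6  | Webcam 
8  | Phone  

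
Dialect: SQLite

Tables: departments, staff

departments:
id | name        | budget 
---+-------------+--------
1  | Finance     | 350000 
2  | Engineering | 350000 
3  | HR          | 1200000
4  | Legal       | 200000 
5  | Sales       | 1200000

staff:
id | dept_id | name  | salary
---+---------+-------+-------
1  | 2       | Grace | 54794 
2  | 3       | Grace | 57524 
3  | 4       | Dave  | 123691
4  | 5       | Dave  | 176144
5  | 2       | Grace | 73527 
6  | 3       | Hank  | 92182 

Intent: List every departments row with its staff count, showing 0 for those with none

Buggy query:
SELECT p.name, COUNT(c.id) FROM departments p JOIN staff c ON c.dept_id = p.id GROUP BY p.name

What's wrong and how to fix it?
Bug: An inner join excludes parents with zero children

Fix: Switch to LEFT JOIN to retain unmatched parent rows

Corrected query:
SELECT p.name, COUNT(c.id) FROM departments p LEFT JOIN staff c ON c.dept_id = p.id GROUP BY p.name

Result:
name        | COUNT(c.id)
------------+------------
Engineering | 2          
Finance     | 0          
HR          | 2          
Legal       | 1          
Sales       | 1          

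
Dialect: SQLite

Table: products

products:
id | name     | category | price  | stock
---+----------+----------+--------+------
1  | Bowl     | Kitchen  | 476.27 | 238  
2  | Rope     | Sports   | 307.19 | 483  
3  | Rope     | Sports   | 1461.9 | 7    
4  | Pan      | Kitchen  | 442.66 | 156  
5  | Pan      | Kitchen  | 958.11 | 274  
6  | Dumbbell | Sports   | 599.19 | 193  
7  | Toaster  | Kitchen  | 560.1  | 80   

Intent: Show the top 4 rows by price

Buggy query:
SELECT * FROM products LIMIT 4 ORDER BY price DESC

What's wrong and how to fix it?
Bug: LIMIT must come after ORDER BY

Fix: Sort with ORDER BY, then apply LIMIT

Corrected query:
SELECT * FROM products ORDER BY price DESC LIMIT 4

Result:
id | name     | category | price  | stock
---+----------+----------+--------+------
3  | Rope     | Sports   | 1461.9 | 7    
5  | Pan      | Kitchen  | 958.11 | 274  
6  | Dumbbell | Sports   | 599.19 | 193  
7  | Toaster  | Kitchen  | 560.1  | 80   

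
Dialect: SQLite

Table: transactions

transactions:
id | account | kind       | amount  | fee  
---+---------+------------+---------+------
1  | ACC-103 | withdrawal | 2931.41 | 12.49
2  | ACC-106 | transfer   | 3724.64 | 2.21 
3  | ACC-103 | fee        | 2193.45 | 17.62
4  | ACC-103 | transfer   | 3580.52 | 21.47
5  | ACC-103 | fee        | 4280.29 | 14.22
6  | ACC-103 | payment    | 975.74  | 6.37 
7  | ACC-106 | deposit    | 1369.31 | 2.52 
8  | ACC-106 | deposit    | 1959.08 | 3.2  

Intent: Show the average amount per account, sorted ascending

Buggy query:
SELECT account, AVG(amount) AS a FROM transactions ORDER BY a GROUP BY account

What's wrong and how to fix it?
Bug: GROUP BY must precede ORDER BY

Fix: Move ORDER BY to the end, after GROUP BY

Corrected query:
SELECT account, AVG(amount) AS a FROM transactions GROUP BY account ORDER BY a

Result:
account | a       
--------+---------
ACC-106 | 2351.01 
ACC-103 | 2792.282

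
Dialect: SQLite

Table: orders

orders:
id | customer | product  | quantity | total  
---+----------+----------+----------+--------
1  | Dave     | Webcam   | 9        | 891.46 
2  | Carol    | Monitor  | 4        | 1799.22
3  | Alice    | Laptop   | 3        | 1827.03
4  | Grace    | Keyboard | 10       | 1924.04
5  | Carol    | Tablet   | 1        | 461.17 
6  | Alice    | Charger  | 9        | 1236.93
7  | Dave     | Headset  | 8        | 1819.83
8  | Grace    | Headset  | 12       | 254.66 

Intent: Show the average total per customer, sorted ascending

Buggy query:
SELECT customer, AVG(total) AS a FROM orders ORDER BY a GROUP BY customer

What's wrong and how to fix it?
Bug: GROUP BY must precede ORDER BY

Fix: Reorder: SELECT … FROM … GROUP BY … ORDER BY …

Corrected query:
SELECT customer, AVG(total) AS a FROM orders GROUP BY customer ORDER BY a

Result:
customer | a       
---------+---------
Grace    | 1089.35 
Carol    | 1130.195
Dave     | 1355.645
Alice    | 1531.98 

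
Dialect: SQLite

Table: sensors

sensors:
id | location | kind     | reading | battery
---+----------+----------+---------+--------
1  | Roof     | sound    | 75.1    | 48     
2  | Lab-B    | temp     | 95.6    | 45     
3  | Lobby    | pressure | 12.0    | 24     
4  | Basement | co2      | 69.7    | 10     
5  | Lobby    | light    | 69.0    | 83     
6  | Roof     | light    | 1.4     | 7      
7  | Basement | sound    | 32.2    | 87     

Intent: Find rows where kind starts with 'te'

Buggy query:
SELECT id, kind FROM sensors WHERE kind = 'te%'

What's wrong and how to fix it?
Bug: '=' compares the literal string including the % character; pattern matching needs LIKE

Fix: Replace '=' with LIKE so 'te%' is treated as a pattern

Corrected query:
SELECT id, kind FROM sensors WHERE kind LIKE 'te%'

Result:
id | kind
---+-----
2  | temp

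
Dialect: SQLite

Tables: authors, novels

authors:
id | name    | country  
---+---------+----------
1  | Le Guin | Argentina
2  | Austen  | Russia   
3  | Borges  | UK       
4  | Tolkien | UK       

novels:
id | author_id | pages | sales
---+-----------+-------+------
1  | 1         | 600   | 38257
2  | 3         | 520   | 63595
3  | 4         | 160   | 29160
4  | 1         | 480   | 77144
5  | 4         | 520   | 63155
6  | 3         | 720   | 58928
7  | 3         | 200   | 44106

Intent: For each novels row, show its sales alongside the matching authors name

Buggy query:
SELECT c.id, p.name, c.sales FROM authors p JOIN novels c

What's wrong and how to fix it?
Bug: Missing join condition: each novels row is matched to all authors rows instead of just its own

Fix: Specify the join condition linking the foreign key to the parent id

Corrected query:
SELECT c.id, p.name, c.sales FROM authors p JOIN novels c ON c.author_id = p.id

Result:
id | name    | sales
---+---------+------
1  | Le Guin | 38257
2  | Borges  | 63595
3  | Tolkien | 29160
4  | Le Guin | 77144
5  | Tolkien | 63155
6  | Borges  | 58928
7  | Borges  | 44106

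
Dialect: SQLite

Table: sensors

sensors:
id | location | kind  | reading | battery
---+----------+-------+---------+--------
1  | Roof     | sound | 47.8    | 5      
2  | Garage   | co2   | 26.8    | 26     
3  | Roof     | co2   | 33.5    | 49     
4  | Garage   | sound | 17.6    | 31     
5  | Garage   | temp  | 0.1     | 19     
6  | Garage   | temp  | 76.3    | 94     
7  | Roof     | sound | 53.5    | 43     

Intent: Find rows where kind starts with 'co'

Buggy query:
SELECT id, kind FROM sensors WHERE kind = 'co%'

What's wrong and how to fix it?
Bug: Wildcards only work with LIKE; '=' treats '%' as a literal character

Fix: Replace '=' with LIKE so 'co%' is treated as a pattern

Corrected query:
SELECT id, kind FROM sensors WHERE kind LIKE 'co%'

Result:
id | kind
---+-----
2  | co2 
3  | co2 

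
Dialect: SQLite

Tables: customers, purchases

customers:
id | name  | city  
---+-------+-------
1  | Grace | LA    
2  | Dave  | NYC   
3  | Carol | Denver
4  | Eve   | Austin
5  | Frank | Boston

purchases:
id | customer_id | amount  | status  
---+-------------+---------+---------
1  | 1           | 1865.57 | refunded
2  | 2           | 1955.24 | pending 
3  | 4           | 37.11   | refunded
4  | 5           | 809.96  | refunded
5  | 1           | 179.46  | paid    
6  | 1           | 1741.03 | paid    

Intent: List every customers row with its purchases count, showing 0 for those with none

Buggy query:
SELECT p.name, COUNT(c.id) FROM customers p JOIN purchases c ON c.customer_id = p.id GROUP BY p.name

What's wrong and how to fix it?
Bug: An inner join excludes parents with zero children

Fix: Switch to LEFT JOIN to retain unmatched parent rows

Corrected query:
SELECT p.name, COUNT(c.id) FROM customers p LEFT JOIN purchases c ON c.customer_id = p.id GROUP BY p.name

Result:
name  | COUNT(c.id)
------+------------
Carol | 0          
Dave  | 1          
Eve   | 1          
Frank | 1          
Grace | 3          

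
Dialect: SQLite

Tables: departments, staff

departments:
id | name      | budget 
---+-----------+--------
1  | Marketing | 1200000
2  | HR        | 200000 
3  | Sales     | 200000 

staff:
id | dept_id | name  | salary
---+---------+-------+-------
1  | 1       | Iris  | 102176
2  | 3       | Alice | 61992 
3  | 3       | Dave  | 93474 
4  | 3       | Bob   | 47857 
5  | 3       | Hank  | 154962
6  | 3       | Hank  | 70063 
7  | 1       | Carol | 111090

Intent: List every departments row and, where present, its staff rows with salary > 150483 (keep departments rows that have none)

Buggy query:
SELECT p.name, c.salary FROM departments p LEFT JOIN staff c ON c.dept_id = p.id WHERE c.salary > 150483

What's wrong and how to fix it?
Bug: A WHERE condition on the right-hand table after LEFT JOIN drops unmatched parents

Fix: Move the right-table condition into the ON clause so unmatched parents are kept

Corrected query:
SELECT p.name, c.salary FROM departments p LEFT JOIN staff c ON c.dept_id = p.id AND c.salary > 150483

Result:
name      | salary
----------+-------
Marketing | NULL  
HR        | NULL  
Sales     | 154962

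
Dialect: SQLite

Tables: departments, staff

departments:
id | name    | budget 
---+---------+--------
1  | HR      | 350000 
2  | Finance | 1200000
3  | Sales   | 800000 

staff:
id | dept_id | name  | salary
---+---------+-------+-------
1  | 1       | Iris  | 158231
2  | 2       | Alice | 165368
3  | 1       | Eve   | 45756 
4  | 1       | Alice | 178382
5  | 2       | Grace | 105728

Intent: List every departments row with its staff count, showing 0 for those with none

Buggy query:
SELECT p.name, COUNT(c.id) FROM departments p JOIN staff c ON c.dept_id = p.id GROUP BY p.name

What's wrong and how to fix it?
Bug: An inner join excludes parents with zero children

Fix: Use LEFT JOIN so parents without children still appear (COUNT(c.id) gives 0)

Corrected query:
SELECT p.name, COUNT(c.id) FROM departments p LEFT JOIN staff c ON c.dept_id = p.id GROUP BY p.name

Result:
name    | COUNT(c.id)
--------+------------
Finance | 2          
HR      | 3          
Sales   | 0          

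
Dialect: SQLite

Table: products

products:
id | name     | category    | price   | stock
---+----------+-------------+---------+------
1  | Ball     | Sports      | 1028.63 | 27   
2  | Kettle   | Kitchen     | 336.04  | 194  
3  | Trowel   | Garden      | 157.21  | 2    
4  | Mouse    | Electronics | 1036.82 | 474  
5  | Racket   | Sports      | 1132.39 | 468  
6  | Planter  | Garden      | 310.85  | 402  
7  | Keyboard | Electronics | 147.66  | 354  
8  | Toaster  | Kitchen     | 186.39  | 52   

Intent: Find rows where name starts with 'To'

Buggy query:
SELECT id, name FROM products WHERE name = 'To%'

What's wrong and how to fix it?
Bug: '=' compares the literal string including the % character; pattern matching needs LIKE

Fix: Use LIKE for wildcard pattern matching

Corrected query:
SELECT id, name FROM products WHERE name LIKE 'To%'

Result:
id | name   
---+--------
8  | Toaster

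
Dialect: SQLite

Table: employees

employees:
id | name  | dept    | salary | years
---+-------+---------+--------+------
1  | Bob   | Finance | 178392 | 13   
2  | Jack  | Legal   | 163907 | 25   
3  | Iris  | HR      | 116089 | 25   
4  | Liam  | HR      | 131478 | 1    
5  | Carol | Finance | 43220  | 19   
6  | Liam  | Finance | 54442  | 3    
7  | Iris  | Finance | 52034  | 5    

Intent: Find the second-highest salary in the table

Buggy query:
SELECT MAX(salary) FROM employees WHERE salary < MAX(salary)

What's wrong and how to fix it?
Bug: The inner MAX is an aggregate inside WHERE, which is not allowed

Fix: Put the inner MAX in a scalar subquery

Corrected query:
SELECT MAX(salary) FROM employees WHERE salary < (SELECT MAX(salary) FROM employees)

Result:
MAX(salary)
-----------
163907     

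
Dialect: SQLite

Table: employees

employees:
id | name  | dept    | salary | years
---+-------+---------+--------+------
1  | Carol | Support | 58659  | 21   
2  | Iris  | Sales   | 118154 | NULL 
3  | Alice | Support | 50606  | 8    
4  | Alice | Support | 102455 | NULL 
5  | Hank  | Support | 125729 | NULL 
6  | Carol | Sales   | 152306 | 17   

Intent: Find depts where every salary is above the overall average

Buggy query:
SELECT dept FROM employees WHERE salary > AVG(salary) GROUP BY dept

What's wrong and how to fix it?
Bug: WHERE evaluates per row before aggregation, so AVG() is unavailable

Fix: Compute the overall average in a scalar subquery and compare each group's MIN against it in HAVING

Corrected query:
SELECT dept FROM employees GROUP BY dept HAVING MIN(salary) > (SELECT AVG(salary) FROM employees)

Result:
dept 
-----
Sales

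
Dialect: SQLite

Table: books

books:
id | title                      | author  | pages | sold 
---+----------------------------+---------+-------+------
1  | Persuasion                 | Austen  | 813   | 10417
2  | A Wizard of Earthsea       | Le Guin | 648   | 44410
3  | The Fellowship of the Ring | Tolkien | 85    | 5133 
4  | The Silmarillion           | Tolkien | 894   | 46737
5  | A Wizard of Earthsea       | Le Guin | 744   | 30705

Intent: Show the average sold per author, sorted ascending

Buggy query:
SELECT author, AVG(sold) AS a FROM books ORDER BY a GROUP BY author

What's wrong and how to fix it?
Bug: ORDER BY appears before GROUP BY; SQL clause order requires GROUP BY first

Fix: Reorder: SELECT … FROM … GROUP BY … ORDER BY …

Corrected query:
SELECT author, AVG(sold) AS a FROM books GROUP BY author ORDER BY a

Result:
author  | a      
--------+--------
Austen  | 10417  
Tolkien | 25935  
Le Guin | 37557.5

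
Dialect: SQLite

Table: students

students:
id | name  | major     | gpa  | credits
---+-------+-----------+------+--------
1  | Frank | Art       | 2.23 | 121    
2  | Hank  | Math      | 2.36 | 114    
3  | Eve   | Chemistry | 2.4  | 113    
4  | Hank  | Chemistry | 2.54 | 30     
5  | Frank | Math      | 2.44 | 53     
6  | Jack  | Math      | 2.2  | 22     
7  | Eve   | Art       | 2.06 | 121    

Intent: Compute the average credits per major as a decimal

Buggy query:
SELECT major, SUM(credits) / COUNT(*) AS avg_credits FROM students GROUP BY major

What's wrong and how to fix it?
Bug: Both operands are integers, so '/' performs integer division and truncates

Fix: Cast one side to REAL so the division keeps the fractional part

Corrected query:
SELECT major, SUM(credits) * 1.0 / COUNT(*) AS avg_credits FROM students GROUP BY major

Result:
major     | avg_credits
----------+------------
Art       | 121        
Chemistry | 71.5       
Math      | 63         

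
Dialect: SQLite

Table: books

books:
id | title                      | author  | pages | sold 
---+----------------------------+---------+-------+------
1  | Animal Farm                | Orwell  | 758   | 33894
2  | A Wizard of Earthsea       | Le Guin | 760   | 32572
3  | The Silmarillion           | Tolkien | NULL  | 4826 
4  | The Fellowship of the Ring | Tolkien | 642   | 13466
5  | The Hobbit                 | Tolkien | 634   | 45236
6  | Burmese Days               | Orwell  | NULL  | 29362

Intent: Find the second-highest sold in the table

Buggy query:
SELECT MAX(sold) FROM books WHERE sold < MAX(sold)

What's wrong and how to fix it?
Bug: The inner MAX is an aggregate inside WHERE, which is not allowed

Fix: Put the inner MAX in a scalar subquery

Corrected query:
SELECT MAX(sold) FROM books WHERE sold < (SELECT MAX(sold) FROM books)

Result:
MAX(sold)
---------
33894    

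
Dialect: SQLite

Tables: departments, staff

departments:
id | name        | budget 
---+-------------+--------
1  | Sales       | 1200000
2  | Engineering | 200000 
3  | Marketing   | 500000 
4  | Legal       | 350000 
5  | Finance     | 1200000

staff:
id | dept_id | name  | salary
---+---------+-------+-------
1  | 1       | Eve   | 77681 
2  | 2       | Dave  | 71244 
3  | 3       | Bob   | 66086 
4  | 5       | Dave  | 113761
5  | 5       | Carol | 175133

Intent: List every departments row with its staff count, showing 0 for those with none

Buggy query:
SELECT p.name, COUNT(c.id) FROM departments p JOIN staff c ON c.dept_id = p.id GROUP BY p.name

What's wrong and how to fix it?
Bug: An inner join excludes parents with zero children

Fix: Switch to LEFT JOIN to retain unmatched parent rows

Corrected query:
SELECT p.name, COUNT(c.id) FROM departments p LEFT JOIN staff c ON c.dept_id = p.id GROUP BY p.name

Result:
name        | COUNT(c.id)
------------+------------
Engineering | 1          
Finance     | 2          
Legal       | 0          
Marketing   | 1          
Sales       | 1          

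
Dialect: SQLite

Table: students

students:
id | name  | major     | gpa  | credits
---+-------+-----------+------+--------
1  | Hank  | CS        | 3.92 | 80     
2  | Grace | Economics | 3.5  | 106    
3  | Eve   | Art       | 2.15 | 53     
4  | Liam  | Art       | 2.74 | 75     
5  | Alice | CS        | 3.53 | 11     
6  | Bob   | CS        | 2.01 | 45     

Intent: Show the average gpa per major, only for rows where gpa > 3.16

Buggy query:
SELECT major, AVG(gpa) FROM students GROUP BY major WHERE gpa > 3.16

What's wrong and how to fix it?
Bug: Row-level WHERE must come before GROUP BY in the clause order

Fix: Place WHERE between FROM and GROUP BY

Corrected query:
SELECT major, AVG(gpa) FROM students WHERE gpa > 3.16 GROUP BY major

Result:
major     | AVG(gpa)
----------+---------
CS        | 3.725   
Economics | 3.5     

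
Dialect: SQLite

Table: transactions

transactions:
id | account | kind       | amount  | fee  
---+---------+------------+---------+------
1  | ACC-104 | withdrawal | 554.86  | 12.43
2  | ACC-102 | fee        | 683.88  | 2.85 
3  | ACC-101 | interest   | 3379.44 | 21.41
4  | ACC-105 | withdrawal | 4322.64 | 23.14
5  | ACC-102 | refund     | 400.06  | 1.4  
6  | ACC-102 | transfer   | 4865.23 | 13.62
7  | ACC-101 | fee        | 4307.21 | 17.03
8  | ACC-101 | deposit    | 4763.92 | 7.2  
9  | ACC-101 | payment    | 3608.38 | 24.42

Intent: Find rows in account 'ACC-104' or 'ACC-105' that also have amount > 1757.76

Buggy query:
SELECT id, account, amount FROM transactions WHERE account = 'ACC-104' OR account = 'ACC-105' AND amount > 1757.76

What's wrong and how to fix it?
Bug: Without parentheses, AND is evaluated before OR, so the amount filter only applies to the 'ACC-105' branch

Fix: Add parentheses around the OR so the AND applies to both alternatives

Corrected query:
SELECT id, account, amount FROM transactions WHERE (account = 'ACC-104' OR account = 'ACC-105') AND amount > 1757.76

Result:
id | account | amount 
---+---------+--------
4  | ACC-105 | 4322.64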